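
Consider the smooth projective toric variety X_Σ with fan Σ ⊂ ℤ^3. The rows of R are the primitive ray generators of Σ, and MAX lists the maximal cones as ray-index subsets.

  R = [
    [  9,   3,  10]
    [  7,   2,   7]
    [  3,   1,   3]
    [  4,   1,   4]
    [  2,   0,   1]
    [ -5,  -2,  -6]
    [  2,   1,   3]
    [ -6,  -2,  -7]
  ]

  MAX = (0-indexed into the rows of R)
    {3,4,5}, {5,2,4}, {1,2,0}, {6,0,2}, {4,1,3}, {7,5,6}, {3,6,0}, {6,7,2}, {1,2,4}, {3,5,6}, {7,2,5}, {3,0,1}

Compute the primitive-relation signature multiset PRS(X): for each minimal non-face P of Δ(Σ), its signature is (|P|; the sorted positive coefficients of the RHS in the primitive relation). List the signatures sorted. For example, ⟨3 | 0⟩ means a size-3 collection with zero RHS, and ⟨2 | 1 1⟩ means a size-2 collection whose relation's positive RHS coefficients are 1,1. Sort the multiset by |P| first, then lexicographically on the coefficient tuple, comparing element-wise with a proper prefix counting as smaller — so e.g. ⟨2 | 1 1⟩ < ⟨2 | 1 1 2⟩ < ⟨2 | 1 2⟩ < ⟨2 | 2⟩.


The 11 primitive collections of Σ (r=8, n=3):

  P = {0,5}:  v_{0} + v_{5} = v_{3}  ⇒ sig = ⟨2 | 1⟩
  P = {0,7}:  v_{0} + v_{7} = v_{2}  ⇒ sig = ⟨2 | 1⟩
  P = {1,5}:  v_{1} + v_{5} = v_{4}  ⇒ sig = ⟨2 | 1⟩
  P = {1,6}:  v_{1} + v_{6} = v_{0}  ⇒ sig = ⟨2 | 1⟩
  P = {2,3}:  v_{2} + v_{3} = v_{1}  ⇒ sig = ⟨2 | 1⟩
  P = {4,6}:  v_{4} + v_{6} = v_{3}  ⇒ sig = ⟨2 | 1⟩
  P = {0,4}:  v_{0} + v_{4} = v_{1} + v_{3}  ⇒ sig = ⟨2 | 1 1⟩
  P = {3,7}:  v_{3} + v_{7} = v_{2} + v_{5}  ⇒ sig = ⟨2 | 1 1⟩
  P = {1,7}:  v_{1} + v_{7} = 2·v_{2} + v_{5}  ⇒ sig = ⟨2 | 1 2⟩
  P = {4,7}:  v_{4} + v_{7} = 2·v_{2} + 2·v_{5}  ⇒ sig = ⟨2 | 2 2⟩
  P = {2,5,6}:  v_{2} + v_{5} + v_{6} = 0  ⇒ sig = ⟨3 | 0⟩

Hence PRS(X_Σ) =
    ⟨2 | 1⟩
    ⟨2 | 1⟩
    ⟨2 | 1⟩
    ⟨2 | 1⟩
    ⟨2 | 1⟩
    ⟨2 | 1⟩
    ⟨2 | 1 1⟩
    ⟨2 | 1 1⟩
    ⟨2 | 1 2⟩
    ⟨2 | 2 2⟩
    ⟨3 | 0⟩


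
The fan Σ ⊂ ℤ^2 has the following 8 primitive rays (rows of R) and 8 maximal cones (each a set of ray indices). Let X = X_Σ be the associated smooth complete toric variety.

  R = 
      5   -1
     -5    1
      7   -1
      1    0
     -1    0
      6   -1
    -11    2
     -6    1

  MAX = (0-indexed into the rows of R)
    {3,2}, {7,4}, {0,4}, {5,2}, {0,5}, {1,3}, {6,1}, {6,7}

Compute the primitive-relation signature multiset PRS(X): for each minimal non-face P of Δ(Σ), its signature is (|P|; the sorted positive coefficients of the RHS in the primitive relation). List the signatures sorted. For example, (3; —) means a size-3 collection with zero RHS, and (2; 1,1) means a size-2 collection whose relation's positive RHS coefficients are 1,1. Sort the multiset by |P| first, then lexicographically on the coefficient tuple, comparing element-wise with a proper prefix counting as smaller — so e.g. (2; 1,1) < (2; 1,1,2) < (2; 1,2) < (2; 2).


20 collections generate NE(X_Σ); each relation:

  {0,1}:  v_{0} + v_{1} = 0  ⇒ sig = (2; —)
  {3,4}:  v_{3} + v_{4} = 0  ⇒ sig = (2; —)
  {5,7}:  v_{5} + v_{7} = 0  ⇒ sig = (2; —)
  {0,3}:  v_{0} + v_{3} = v_{5}  ⇒ sig = (2; 1)
  {0,6}:  v_{0} + v_{6} = v_{7}  ⇒ sig = (2; 1)
  {0,7}:  v_{0} + v_{7} = v_{4}  ⇒ sig = (2; 1)
  {1,4}:  v_{1} + v_{4} = v_{7}  ⇒ sig = (2; 1)
  {1,5}:  v_{1} + v_{5} = v_{3}  ⇒ sig = (2; 1)
  {1,7}:  v_{1} + v_{7} = v_{6}  ⇒ sig = (2; 1)
  {2,4}:  v_{2} + v_{4} = v_{5}  ⇒ sig = (2; 1)
  {2,7}:  v_{2} + v_{7} = v_{3}  ⇒ sig = (2; 1)
  {3,5}:  v_{3} + v_{5} = v_{2}  ⇒ sig = (2; 1)
  {3,7}:  v_{3} + v_{7} = v_{1}  ⇒ sig = (2; 1)
  {4,5}:  v_{4} + v_{5} = v_{0}  ⇒ sig = (2; 1)
  {5,6}:  v_{5} + v_{6} = v_{1}  ⇒ sig = (2; 1)
  {2,6}:  v_{2} + v_{6} = v_{1} + v_{3}  ⇒ sig = (2; 1,1)
  {0,2}:  v_{0} + v_{2} = 2·v_{5}  ⇒ sig = (2; 2)
  {1,2}:  v_{1} + v_{2} = 2·v_{3}  ⇒ sig = (2; 2)
  {3,6}:  v_{3} + v_{6} = 2·v_{1}  ⇒ sig = (2; 2)
  {4,6}:  v_{4} + v_{6} = 2·v_{7}  ⇒ sig = (2; 2)

Sorted signature multiset PRS(X):
    (2; —)
    (2; —)
    (2; —)
    (2; 1)
    (2; 1)
    (2; 1)
    (2; 1)
    (2; 1)
    (2; 1)
    (2; 1)
    (2; 1)
    (2; 1)
    (2; 1)
    (2; 1)
    (2; 1)
    (2; 1,1)
    (2; 2)
    (2; 2)
    (2; 2)
    (2; 2)


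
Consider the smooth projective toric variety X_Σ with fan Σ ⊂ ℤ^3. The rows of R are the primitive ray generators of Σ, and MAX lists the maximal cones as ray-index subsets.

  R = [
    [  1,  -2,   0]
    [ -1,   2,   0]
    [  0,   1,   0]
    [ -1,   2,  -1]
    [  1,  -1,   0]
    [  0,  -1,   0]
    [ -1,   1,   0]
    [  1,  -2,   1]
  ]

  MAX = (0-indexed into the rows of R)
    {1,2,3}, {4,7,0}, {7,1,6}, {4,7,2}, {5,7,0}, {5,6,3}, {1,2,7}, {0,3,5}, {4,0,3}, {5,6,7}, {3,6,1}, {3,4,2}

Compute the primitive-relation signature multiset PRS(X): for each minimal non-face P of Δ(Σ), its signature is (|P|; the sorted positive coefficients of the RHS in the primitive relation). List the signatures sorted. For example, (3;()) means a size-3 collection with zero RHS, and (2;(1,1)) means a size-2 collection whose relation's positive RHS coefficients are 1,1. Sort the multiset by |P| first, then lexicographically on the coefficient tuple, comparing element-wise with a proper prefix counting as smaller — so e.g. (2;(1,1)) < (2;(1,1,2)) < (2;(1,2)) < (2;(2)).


Minimal non-faces — 10 found among 8 rays, 12 max cones:

  • {0,1}:  v_{0} + v_{1} = 0  so sig = (2;())
  • {2,5}:  v_{2} + v_{5} = 0  so sig = (2;())
  • {3,7}:  v_{3} + v_{7} = 0  so sig = (2;())
  • {4,6}:  v_{4} + v_{6} = 0  so sig = (2;())
  • {0,2}:  v_{0} + v_{2} = v_{4}  so sig = (2;(1))
  • {0,6}:  v_{0} + v_{6} = v_{5}  so sig = (2;(1))
  • {1,4}:  v_{1} + v_{4} = v_{2}  so sig = (2;(1))
  • {1,5}:  v_{1} + v_{5} = v_{6}  so sig = (2;(1))
  • {2,6}:  v_{2} + v_{6} = v_{1}  so sig = (2;(1))
  • {4,5}:  v_{4} + v_{5} = v_{0}  so sig = (2;(1))

Signatures (|P|; sorted positive RHS coefficients), sorted:
    (2;())
    (2;())
    (2;())
    (2;())
    (2;(1))
    (2;(1))
    (2;(1))
    (2;(1))
    (2;(1))
    (2;(1))


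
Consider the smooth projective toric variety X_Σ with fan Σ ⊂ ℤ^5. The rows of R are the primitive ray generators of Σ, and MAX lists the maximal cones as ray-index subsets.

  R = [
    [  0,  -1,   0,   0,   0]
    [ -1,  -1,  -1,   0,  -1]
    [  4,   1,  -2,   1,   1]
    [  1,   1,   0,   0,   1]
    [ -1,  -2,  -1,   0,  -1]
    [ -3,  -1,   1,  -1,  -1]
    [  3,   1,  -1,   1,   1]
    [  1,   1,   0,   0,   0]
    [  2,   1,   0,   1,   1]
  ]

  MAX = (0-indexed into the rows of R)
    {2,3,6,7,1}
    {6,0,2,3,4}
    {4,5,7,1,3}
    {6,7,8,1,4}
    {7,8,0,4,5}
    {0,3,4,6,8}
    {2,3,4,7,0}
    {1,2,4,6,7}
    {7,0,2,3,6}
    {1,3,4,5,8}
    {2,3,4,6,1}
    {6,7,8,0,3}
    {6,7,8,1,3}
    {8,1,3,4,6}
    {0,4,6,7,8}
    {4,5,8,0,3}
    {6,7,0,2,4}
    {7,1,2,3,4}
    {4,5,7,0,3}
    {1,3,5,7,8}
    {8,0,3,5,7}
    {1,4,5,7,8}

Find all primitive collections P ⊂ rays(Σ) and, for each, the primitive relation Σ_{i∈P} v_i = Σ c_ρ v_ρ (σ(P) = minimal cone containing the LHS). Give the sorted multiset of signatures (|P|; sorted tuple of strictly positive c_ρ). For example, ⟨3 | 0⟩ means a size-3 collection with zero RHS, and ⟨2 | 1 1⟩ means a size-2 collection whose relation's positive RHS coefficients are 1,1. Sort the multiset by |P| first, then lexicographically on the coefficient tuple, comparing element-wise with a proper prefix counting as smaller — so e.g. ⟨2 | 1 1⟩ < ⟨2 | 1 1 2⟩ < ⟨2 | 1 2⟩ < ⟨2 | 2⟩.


Primitive collections (6):

  • {5,6}:  v_{5} + v_{6} = 0 — sig = ⟨2 | 0⟩
  • {0,1}:  v_{0} + v_{1} = v_{4} — sig = ⟨2 | 1⟩
  • {2,5}:  v_{2} + v_{5} = v_{3} + v_{4} + v_{7} — sig = ⟨2 | 1 1 1⟩
  • {2,8}:  v_{2} + v_{8} = 2·v_{6} — sig = ⟨2 | 2⟩
  • {3,4,6,7}:  v_{3} + v_{4} + v_{6} + v_{7} = v_{2} — sig = ⟨4 | 1⟩
  • {3,4,7,8}:  v_{3} + v_{4} + v_{7} + v_{8} = v_{6} — sig = ⟨4 | 1⟩

Sorted signature multiset PRS(X):
    ⟨2 | 0⟩
    ⟨2 | 1⟩
    ⟨2 | 1 1 1⟩
    ⟨2 | 2⟩
    ⟨4 | 1⟩
    ⟨4 | 1⟩


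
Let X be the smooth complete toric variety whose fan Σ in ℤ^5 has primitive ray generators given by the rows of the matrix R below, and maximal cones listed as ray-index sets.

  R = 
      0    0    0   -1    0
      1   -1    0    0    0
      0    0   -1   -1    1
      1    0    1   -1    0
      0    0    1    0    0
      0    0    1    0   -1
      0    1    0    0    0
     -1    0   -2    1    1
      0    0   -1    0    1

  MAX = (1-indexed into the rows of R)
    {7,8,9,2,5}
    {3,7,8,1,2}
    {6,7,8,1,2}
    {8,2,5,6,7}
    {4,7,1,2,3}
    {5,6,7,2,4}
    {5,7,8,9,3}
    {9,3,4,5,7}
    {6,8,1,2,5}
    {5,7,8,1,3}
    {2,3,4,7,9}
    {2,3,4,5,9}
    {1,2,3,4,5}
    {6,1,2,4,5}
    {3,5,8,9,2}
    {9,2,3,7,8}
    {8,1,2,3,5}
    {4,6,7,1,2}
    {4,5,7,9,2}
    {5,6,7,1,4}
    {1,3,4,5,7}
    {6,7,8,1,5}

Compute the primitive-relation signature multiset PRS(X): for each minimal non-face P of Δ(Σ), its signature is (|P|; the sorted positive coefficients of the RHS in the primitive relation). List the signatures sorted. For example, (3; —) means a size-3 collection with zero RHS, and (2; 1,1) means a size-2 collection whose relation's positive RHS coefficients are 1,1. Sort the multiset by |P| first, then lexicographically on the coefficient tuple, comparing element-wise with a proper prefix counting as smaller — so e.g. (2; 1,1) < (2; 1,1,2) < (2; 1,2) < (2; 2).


The 6 primitive collections of Σ (r=9, n=5):

  • {6,9}:  v_{6} + v_{9} = 0  ⇒ sig = (2; —)
  • {1,9}:  v_{1} + v_{9} = v_{3}  ⇒ sig = (2; 1)
  • {3,6}:  v_{3} + v_{6} = v_{1}  ⇒ sig = (2; 1)
  • {4,8}:  v_{4} + v_{8} = v_{9}  ⇒ sig = (2; 1)
  • {1,2,5,7}:  v_{1} + v_{2} + v_{5} + v_{7} = v_{4}  ⇒ sig = (4; 1)
  • {2,3,5,7}:  v_{2} + v_{3} + v_{5} + v_{7} = v_{4} + v_{9}  ⇒ sig = (4; 1,1)

Hence PRS(X_Σ) =
    |P|=2: 4 collections, coeffs (), (1), (1), (1)
    |P|=4: 2 collections, coeffs (1), (1,1)


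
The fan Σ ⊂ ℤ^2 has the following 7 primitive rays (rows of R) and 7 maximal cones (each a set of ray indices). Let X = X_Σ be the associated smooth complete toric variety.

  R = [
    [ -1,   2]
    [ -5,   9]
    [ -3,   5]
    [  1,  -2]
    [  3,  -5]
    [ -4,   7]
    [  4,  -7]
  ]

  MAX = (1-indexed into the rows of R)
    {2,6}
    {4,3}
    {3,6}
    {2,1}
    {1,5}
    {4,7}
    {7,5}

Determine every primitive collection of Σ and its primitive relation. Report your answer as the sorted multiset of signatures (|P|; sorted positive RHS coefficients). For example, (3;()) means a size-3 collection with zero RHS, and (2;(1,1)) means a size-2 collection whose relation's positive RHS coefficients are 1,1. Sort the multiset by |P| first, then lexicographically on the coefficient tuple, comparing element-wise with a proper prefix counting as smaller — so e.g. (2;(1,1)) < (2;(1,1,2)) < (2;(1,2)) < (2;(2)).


Primitive collections (14):

  • {1,4}:  v_{1} + v_{4} = 0  so sig = (2;())
  • {3,5}:  v_{3} + v_{5} = 0  so sig = (2;())
  • {6,7}:  v_{6} + v_{7} = 0  so sig = (2;())
  • {1,3}:  v_{1} + v_{3} = v_{6}  so sig = (2;(1))
  • {1,6}:  v_{1} + v_{6} = v_{2}  so sig = (2;(1))
  • {1,7}:  v_{1} + v_{7} = v_{5}  so sig = (2;(1))
  • {2,4}:  v_{2} + v_{4} = v_{6}  so sig = (2;(1))
  • {2,7}:  v_{2} + v_{7} = v_{1}  so sig = (2;(1))
  • {3,7}:  v_{3} + v_{7} = v_{4}  so sig = (2;(1))
  • {4,5}:  v_{4} + v_{5} = v_{7}  so sig = (2;(1))
  • {4,6}:  v_{4} + v_{6} = v_{3}  so sig = (2;(1))
  • {5,6}:  v_{5} + v_{6} = v_{1}  so sig = (2;(1))
  • {2,3}:  v_{2} + v_{3} = 2·v_{6}  so sig = (2;(2))
  • {2,5}:  v_{2} + v_{5} = 2·v_{1}  so sig = (2;(2))

Hence PRS(X_Σ) =
    (2;())
    (2;())
    (2;())
    (2;(1))
    (2;(1))
    (2;(1))
    (2;(1))
    (2;(1))
    (2;(1))
    (2;(1))
    (2;(1))
    (2;(1))
    (2;(2))
    (2;(2))


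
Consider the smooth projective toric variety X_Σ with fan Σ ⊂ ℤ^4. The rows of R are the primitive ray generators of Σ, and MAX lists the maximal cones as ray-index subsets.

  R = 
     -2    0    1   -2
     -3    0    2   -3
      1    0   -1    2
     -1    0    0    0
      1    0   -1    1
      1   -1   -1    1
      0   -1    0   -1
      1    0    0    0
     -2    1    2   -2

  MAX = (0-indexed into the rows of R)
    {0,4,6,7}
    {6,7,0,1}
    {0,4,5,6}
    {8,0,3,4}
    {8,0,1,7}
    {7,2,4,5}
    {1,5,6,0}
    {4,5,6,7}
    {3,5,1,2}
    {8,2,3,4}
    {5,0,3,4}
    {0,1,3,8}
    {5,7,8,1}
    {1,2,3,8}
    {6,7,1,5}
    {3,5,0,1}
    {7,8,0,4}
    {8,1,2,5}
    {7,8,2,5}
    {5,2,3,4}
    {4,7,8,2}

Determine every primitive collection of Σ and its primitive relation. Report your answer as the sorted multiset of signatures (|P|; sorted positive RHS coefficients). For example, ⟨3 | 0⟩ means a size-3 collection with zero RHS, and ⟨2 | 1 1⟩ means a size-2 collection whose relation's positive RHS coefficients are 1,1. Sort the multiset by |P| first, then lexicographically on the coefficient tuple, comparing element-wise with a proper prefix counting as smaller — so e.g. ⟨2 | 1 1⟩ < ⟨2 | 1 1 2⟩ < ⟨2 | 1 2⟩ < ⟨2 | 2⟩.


The 11 primitive collections of Σ (r=9, n=4):

  P={3,7}:  v_{3} + v_{7} = 0  so sig = ⟨2 | 0⟩
  P={0,2}:  v_{0} + v_{2} = v_{3}  so sig = ⟨2 | 1⟩
  P={1,4}:  v_{1} + v_{4} = v_{0}  so sig = ⟨2 | 1⟩
  P={2,6}:  v_{2} + v_{6} = v_{5}  so sig = ⟨2 | 1⟩
  P={3,6}:  v_{3} + v_{6} = v_{0} + v_{5}  so sig = ⟨2 | 1 1⟩
  P={6,8}:  v_{6} + v_{8} = v_{1} + v_{7}  so sig = ⟨2 | 1 1⟩
  P={4,5,8}:  v_{4} + v_{5} + v_{8} = 0  so sig = ⟨3 | 0⟩
  P={0,5,7}:  v_{0} + v_{5} + v_{7} = v_{6}  so sig = ⟨3 | 1⟩
  P={0,5,8}:  v_{0} + v_{5} + v_{8} = v_{1}  so sig = ⟨3 | 1⟩
  P={1,2,7}:  v_{1} + v_{2} + v_{7} = v_{5} + v_{8}  so sig = ⟨3 | 1 1⟩
  P={3,5,8}:  v_{3} + v_{5} + v_{8} = v_{1} + v_{2}  so sig = ⟨3 | 1 1⟩

Signatures (|P|; sorted positive RHS coefficients), sorted:
[⟨2 | 0⟩, ⟨2 | 1⟩, ⟨2 | 1⟩, ⟨2 | 1⟩, ⟨2 | 1 1⟩, ⟨2 | 1 1⟩, ⟨3 | 0⟩, ⟨3 | 1⟩, ⟨3 | 1⟩, ⟨3 | 1 1⟩, ⟨3 | 1 1⟩]


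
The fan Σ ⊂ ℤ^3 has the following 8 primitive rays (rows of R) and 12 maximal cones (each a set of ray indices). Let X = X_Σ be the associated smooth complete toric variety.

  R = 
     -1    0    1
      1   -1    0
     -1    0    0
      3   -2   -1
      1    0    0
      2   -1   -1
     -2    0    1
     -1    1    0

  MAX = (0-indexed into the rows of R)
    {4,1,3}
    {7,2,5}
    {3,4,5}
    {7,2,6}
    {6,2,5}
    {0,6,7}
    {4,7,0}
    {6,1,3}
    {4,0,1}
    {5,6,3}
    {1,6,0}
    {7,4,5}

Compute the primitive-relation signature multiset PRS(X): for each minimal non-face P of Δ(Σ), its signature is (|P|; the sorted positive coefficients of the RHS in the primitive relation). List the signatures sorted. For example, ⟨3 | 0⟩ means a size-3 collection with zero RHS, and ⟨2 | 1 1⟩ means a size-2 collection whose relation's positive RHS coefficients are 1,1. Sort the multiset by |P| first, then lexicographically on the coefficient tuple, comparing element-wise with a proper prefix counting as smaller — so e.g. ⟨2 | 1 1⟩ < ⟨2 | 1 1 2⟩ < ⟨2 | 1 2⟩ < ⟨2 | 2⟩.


Δ(Σ) — 8 vertices, 11 min non-faces:

  P={1,7}:  v_{1} + v_{7} = 0  ⇒ sig = ⟨2 | 0⟩
  P={2,4}:  v_{2} + v_{4} = 0  ⇒ sig = ⟨2 | 0⟩
  P={0,2}:  v_{0} + v_{2} = v_{6}  ⇒ sig = ⟨2 | 1⟩
  P={0,5}:  v_{0} + v_{5} = v_{1}  ⇒ sig = ⟨2 | 1⟩
  P={1,5}:  v_{1} + v_{5} = v_{3}  ⇒ sig = ⟨2 | 1⟩
  P={3,7}:  v_{3} + v_{7} = v_{5}  ⇒ sig = ⟨2 | 1⟩
  P={4,6}:  v_{4} + v_{6} = v_{0}  ⇒ sig = ⟨2 | 1⟩
  P={1,2}:  v_{1} + v_{2} = v_{5} + v_{6}  ⇒ sig = ⟨2 | 1 1⟩
  P={2,3}:  v_{2} + v_{3} = 2·v_{5} + v_{6}  ⇒ sig = ⟨2 | 1 2⟩
  P={0,3}:  v_{0} + v_{3} = 2·v_{1}  ⇒ sig = ⟨2 | 2⟩
  P={5,6,7}:  v_{5} + v_{6} + v_{7} = v_{2}  ⇒ sig = ⟨3 | 1⟩

so the primitive-relation signature multiset is
    ⟨2 | 0⟩
    ⟨2 | 0⟩
    ⟨2 | 1⟩
    ⟨2 | 1⟩
    ⟨2 | 1⟩
    ⟨2 | 1⟩
    ⟨2 | 1⟩
    ⟨2 | 1 1⟩
    ⟨2 | 1 2⟩
    ⟨2 | 2⟩
    ⟨3 | 1⟩


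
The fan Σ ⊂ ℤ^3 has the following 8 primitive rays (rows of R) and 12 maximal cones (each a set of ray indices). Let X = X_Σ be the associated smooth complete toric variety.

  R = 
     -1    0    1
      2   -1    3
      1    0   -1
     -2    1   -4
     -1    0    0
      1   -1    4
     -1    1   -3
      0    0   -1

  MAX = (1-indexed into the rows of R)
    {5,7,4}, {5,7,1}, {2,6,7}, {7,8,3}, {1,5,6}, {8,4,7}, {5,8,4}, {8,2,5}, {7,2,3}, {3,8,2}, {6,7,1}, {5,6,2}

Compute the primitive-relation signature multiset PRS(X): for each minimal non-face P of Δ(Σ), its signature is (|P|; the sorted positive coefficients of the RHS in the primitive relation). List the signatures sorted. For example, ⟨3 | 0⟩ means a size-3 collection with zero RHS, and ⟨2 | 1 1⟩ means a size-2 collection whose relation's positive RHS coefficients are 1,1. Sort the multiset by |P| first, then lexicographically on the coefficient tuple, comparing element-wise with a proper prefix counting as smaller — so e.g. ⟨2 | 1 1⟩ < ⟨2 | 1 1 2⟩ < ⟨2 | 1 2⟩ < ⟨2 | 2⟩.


14 minimal non-faces of Δ(Σ) (on 8 rays):

  P = {1,3}:  v_{1} + v_{3} = 0  →  sig = ⟨2 | 0⟩
  P = {1,2}:  v_{1} + v_{2} = v_{6}  →  sig = ⟨2 | 1⟩
  P = {1,8}:  v_{1} + v_{8} = v_{5}  →  sig = ⟨2 | 1⟩
  P = {2,4}:  v_{2} + v_{4} = v_{8}  →  sig = ⟨2 | 1⟩
  P = {3,5}:  v_{3} + v_{5} = v_{8}  →  sig = ⟨2 | 1⟩
  P = {3,6}:  v_{3} + v_{6} = v_{2}  →  sig = ⟨2 | 1⟩
  P = {4,6}:  v_{4} + v_{6} = v_{5}  →  sig = ⟨2 | 1⟩
  P = {6,8}:  v_{6} + v_{8} = v_{2} + v_{5}  →  sig = ⟨2 | 1 1⟩
  P = {1,4}:  v_{1} + v_{4} = 2·v_{5} + v_{7}  →  sig = ⟨2 | 1 2⟩
  P = {3,4}:  v_{3} + v_{4} = v_{7} + 2·v_{8}  →  sig = ⟨2 | 1 2⟩
  P = {2,5,7}:  v_{2} + v_{5} + v_{7} = 0  →  sig = ⟨3 | 0⟩
  P = {2,7,8}:  v_{2} + v_{7} + v_{8} = v_{3}  →  sig = ⟨3 | 1⟩
  P = {5,6,7}:  v_{5} + v_{6} + v_{7} = v_{1}  →  sig = ⟨3 | 1⟩
  P = {5,7,8}:  v_{5} + v_{7} + v_{8} = v_{4}  →  sig = ⟨3 | 1⟩

Hence PRS(X_Σ) =
    |P|=2: 10 collections, coeffs (), (1), (1), (1), (1), (1), (1), (1,1), (1,2), (1,2)
    |P|=3: 4 collections, coeffs (), (1), (1), (1)


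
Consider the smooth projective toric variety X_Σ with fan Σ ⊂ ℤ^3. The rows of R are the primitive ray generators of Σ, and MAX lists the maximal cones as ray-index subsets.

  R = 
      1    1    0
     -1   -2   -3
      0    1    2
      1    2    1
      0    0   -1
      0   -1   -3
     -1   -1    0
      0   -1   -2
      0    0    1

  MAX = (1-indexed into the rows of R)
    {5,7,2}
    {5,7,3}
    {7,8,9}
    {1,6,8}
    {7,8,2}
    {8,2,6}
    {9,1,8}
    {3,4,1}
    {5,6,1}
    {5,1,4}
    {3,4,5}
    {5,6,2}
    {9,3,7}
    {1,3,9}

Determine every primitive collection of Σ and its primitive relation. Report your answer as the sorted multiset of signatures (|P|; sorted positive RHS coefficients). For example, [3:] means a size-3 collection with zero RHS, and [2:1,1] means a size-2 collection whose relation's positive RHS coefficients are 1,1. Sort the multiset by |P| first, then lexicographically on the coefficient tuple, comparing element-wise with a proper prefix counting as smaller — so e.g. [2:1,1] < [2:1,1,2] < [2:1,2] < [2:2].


The 16 primitive collections of Σ (r=9, n=3):

  • {1,7}:  v_{1} + v_{7} = 0 ; sig = [2:]
  • {3,8}:  v_{3} + v_{8} = 0 ; sig = [2:]
  • {5,9}:  v_{5} + v_{9} = 0 ; sig = [2:]
  • {1,2}:  v_{1} + v_{2} = v_{6} ; sig = [2:1]
  • {3,6}:  v_{3} + v_{6} = v_{5} ; sig = [2:1]
  • {5,8}:  v_{5} + v_{8} = v_{6} ; sig = [2:1]
  • {6,7}:  v_{6} + v_{7} = v_{2} ; sig = [2:1]
  • {6,9}:  v_{6} + v_{9} = v_{8} ; sig = [2:1]
  • {2,3}:  v_{2} + v_{3} = v_{5} + v_{7} ; sig = [2:1,1]
  • {2,9}:  v_{2} + v_{9} = v_{7} + v_{8} ; sig = [2:1,1]
  • {4,7}:  v_{4} + v_{7} = v_{3} + v_{5} ; sig = [2:1,1]
  • {4,8}:  v_{4} + v_{8} = v_{1} + v_{5} ; sig = [2:1,1]
  • {4,9}:  v_{4} + v_{9} = v_{1} + v_{3} ; sig = [2:1,1]
  • {4,6}:  v_{4} + v_{6} = v_{1} + 2·v_{5} ; sig = [2:1,2]
  • {2,4}:  v_{2} + v_{4} = 2·v_{5} ; sig = [2:2]
  • {1,3,5}:  v_{1} + v_{3} + v_{5} = v_{4} ; sig = [3:1]

so the primitive-relation signature multiset is
[[2:], [2:], [2:], [2:1], [2:1], [2:1], [2:1], [2:1], [2:1,1], [2:1,1], [2:1,1], [2:1,1], [2:1,1], [2:1,2], [2:2], [3:1]]


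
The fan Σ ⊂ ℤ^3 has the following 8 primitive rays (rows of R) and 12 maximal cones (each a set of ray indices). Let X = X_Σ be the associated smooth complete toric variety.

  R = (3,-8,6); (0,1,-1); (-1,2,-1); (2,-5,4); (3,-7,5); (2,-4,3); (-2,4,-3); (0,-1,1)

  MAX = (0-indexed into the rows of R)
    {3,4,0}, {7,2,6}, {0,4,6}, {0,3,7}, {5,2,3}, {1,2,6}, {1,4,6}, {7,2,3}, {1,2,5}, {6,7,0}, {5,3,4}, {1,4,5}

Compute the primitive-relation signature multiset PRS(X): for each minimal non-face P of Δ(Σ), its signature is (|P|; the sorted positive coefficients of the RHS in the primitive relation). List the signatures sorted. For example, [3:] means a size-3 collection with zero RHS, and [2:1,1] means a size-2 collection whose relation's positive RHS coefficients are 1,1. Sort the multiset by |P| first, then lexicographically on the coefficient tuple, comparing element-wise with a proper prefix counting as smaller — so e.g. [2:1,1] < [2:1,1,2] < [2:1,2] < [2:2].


10 minimal non-faces of Δ(Σ) (on 8 rays):

  P={1,7}:  v_{1} + v_{7} = 0 ; sig = [2:]
  P={5,6}:  v_{5} + v_{6} = 0 ; sig = [2:]
  P={0,1}:  v_{0} + v_{1} = v_{4} ; sig = [2:1]
  P={1,3}:  v_{1} + v_{3} = v_{5} ; sig = [2:1]
  P={2,4}:  v_{2} + v_{4} = v_{3} ; sig = [2:1]
  P={3,6}:  v_{3} + v_{6} = v_{7} ; sig = [2:1]
  P={4,7}:  v_{4} + v_{7} = v_{0} ; sig = [2:1]
  P={5,7}:  v_{5} + v_{7} = v_{3} ; sig = [2:1]
  P={0,2}:  v_{0} + v_{2} = v_{3} + v_{7} ; sig = [2:1,1]
  P={0,5}:  v_{0} + v_{5} = v_{3} + v_{4} ; sig = [2:1,1]

Sorted signature multiset PRS(X):
    [2:]
    [2:]
    [2:1]
    [2:1]
    [2:1]
    [2:1]
    [2:1]
    [2:1]
    [2:1,1]
    [2:1,1]


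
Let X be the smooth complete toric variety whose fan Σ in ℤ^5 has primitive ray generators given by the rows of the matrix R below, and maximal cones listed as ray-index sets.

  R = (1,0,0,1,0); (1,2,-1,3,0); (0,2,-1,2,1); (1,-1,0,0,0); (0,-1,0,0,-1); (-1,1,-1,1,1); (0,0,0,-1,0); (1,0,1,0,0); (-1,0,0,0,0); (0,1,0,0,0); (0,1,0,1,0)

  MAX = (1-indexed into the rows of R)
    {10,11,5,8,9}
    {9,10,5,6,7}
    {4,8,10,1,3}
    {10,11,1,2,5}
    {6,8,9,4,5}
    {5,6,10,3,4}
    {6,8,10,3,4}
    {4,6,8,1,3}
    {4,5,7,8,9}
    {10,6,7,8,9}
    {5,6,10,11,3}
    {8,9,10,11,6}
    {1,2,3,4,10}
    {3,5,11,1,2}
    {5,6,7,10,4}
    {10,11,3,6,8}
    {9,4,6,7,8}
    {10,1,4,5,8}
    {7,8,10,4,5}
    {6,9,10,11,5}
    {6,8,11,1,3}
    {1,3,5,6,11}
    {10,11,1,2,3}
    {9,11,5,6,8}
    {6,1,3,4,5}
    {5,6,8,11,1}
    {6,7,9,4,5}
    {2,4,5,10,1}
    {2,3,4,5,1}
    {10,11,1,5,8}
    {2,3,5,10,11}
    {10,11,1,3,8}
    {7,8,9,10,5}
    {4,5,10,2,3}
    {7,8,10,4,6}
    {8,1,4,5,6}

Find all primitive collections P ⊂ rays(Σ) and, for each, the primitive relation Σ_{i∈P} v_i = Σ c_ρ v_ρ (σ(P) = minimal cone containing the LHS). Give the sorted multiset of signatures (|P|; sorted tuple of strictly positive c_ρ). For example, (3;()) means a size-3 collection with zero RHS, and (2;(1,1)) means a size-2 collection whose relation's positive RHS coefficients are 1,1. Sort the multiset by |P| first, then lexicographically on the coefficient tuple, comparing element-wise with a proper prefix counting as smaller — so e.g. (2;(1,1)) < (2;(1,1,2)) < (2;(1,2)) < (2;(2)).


Minimal non-faces — 16 found among 11 rays, 36 max cones:

  • {4,11}:  v_{4} + v_{11} = v_{1}  ⇒ sig = (2;(1))
  • {7,11}:  v_{7} + v_{11} = v_{10}  ⇒ sig = (2;(1))
  • {1,7}:  v_{1} + v_{7} = v_{4} + v_{10}  ⇒ sig = (2;(1,1))
  • {3,9}:  v_{3} + v_{9} = v_{6} + v_{11}  ⇒ sig = (2;(1,1))
  • {1,9}:  v_{1} + v_{9} = v_{5} + v_{6} + v_{8}  ⇒ sig = (2;(1,1,1))
  • {2,9}:  v_{2} + v_{9} = v_{3} + v_{5} + v_{11}  ⇒ sig = (2;(1,1,1))
  • {2,7}:  v_{2} + v_{7} = v_{3} + v_{4} + v_{5} + 2·v_{10}  ⇒ sig = (2;(1,1,1,2))
  • {2,8}:  v_{2} + v_{8} = 2·v_{1} + v_{10} + v_{11}  ⇒ sig = (2;(1,1,2))
  • {3,7}:  v_{3} + v_{7} = v_{4} + v_{6} + 2·v_{10}  ⇒ sig = (2;(1,1,2))
  • {2,6}:  v_{2} + v_{6} = 2·v_{3} + v_{5}  ⇒ sig = (2;(1,2))
  • {4,9,10}:  v_{4} + v_{9} + v_{10} = 0  ⇒ sig = (3;())
  • {1,6,10}:  v_{1} + v_{6} + v_{10} = v_{3}  ⇒ sig = (3;(1))
  • {3,5,8}:  v_{3} + v_{5} + v_{8} = v_{1} + v_{11}  ⇒ sig = (3;(1,1))
  • {5,6,7,8}:  v_{5} + v_{6} + v_{7} + v_{8} = 0  ⇒ sig = (4;())
  • {1,3,5,10}:  v_{1} + v_{3} + v_{5} + v_{10} = v_{2}  ⇒ sig = (4;(1))
  • {5,6,8,10}:  v_{5} + v_{6} + v_{8} + v_{10} = v_{11}  ⇒ sig = (4;(1))

Hence PRS(X_Σ) =
    |P|=2: 10 collections, coeffs (1), (1), (1,1), (1,1), (1,1,1), (1,1,1), (1,1,1,2), (1,1,2), (1,1,2), (1,2)
    |P|=3: 3 collections, coeffs (), (1), (1,1)
    |P|=4: 3 collections, coeffs (), (1), (1)


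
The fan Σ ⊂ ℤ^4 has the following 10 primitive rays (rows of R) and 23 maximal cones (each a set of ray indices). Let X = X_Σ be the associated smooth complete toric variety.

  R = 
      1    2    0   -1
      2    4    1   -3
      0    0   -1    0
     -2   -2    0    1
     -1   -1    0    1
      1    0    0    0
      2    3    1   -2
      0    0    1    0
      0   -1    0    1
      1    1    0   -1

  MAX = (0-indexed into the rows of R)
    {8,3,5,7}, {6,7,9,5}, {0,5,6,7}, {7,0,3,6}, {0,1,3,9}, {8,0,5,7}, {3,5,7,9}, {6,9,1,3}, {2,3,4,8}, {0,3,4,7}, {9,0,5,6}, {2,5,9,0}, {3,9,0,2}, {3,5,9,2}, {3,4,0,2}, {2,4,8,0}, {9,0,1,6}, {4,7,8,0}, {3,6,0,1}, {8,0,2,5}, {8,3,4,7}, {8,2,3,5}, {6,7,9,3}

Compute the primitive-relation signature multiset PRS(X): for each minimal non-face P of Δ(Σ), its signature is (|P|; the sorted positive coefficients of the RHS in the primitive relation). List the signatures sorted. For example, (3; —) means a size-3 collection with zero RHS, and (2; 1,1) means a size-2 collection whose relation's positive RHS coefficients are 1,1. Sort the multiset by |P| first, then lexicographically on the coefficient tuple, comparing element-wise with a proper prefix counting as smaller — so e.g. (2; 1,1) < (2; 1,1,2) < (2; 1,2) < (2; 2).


Minimal non-faces — 17 found among 10 rays, 23 max cones:

  • {2,7}:  v_{2} + v_{7} = 0  ⇒ sig = (2; —)
  • {4,9}:  v_{4} + v_{9} = 0  ⇒ sig = (2; —)
  • {1,8}:  v_{1} + v_{8} = v_{6}  ⇒ sig = (2; 1)
  • {4,5}:  v_{4} + v_{5} = v_{8}  ⇒ sig = (2; 1)
  • {8,9}:  v_{8} + v_{9} = v_{5}  ⇒ sig = (2; 1)
  • {1,5}:  v_{1} + v_{5} = v_{6} + v_{9}  ⇒ sig = (2; 1,1)
  • {2,6}:  v_{2} + v_{6} = v_{0} + v_{9}  ⇒ sig = (2; 1,1)
  • {4,6}:  v_{4} + v_{6} = v_{0} + v_{7}  ⇒ sig = (2; 1,1)
  • {1,4}:  v_{1} + v_{4} = v_{0} + v_{3} + v_{6}  ⇒ sig = (2; 1,1,1)
  • {6,8}:  v_{6} + v_{8} = v_{0} + v_{5} + v_{7}  ⇒ sig = (2; 1,1,1)
  • {1,7}:  v_{1} + v_{7} = v_{3} + 2·v_{6}  ⇒ sig = (2; 1,2)
  • {1,2}:  v_{1} + v_{2} = 2·v_{0} + v_{3} + 2·v_{9}  ⇒ sig = (2; 1,2,2)
  • {0,3,5}:  v_{0} + v_{3} + v_{5} = 0  ⇒ sig = (3; —)
  • {0,3,8}:  v_{0} + v_{3} + v_{8} = v_{4}  ⇒ sig = (3; 1)
  • {0,7,9}:  v_{0} + v_{7} + v_{9} = v_{6}  ⇒ sig = (3; 1)
  • {3,5,6}:  v_{3} + v_{5} + v_{6} = v_{7} + v_{9}  ⇒ sig = (3; 1,1)
  • {0,3,6,9}:  v_{0} + v_{3} + v_{6} + v_{9} = v_{1}  ⇒ sig = (4; 1)

Hence PRS(X_Σ) =
{ (2; —) ×2,  (2; 1) ×3,  (2; 1,1) ×3,  (2; 1,1,1) ×2,  (2; 1,2),  (2; 1,2,2),  (3; —),  (3; 1) ×2,  (3; 1,1),  (4; 1) }


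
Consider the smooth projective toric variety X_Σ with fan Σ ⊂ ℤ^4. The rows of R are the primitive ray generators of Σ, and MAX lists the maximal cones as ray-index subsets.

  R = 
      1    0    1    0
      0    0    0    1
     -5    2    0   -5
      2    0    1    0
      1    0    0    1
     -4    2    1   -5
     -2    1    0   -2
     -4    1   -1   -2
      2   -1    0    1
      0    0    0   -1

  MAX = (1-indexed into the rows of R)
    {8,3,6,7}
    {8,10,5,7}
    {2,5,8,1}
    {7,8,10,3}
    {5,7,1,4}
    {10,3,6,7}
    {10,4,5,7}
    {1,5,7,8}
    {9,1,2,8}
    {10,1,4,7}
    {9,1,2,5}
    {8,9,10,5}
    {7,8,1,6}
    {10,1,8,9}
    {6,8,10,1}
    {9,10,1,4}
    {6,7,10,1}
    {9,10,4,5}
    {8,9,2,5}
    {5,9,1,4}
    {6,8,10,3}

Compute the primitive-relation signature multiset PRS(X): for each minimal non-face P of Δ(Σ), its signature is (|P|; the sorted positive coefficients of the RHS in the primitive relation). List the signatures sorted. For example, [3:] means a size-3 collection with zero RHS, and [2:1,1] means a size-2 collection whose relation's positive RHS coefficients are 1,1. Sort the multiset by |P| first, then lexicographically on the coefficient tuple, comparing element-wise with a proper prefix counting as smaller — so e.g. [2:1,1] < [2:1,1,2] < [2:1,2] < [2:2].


The 18 primitive collections of Σ (r=10, n=4):

  • {2,10}:  v_{2} + v_{10} = 0 — sig = [2:]
  • {1,3}:  v_{1} + v_{3} = v_{6} — sig = [2:1]
  • {4,8}:  v_{4} + v_{8} = v_{7} — sig = [2:1]
  • {7,9}:  v_{7} + v_{9} = v_{10} — sig = [2:1]
  • {2,4}:  v_{2} + v_{4} = v_{1} + v_{5} — sig = [2:1,1]
  • {2,3}:  v_{2} + v_{3} = v_{1} + v_{7} + v_{8} — sig = [2:1,1,1]
  • {2,7}:  v_{2} + v_{7} = v_{1} + v_{5} + v_{8} — sig = [2:1,1,1]
  • {2,6}:  v_{2} + v_{6} = 2·v_{1} + v_{7} + v_{8} — sig = [2:1,1,2]
  • {3,4}:  v_{3} + v_{4} = v_{1} + 2·v_{7} + v_{10} — sig = [2:1,1,2]
  • {3,9}:  v_{3} + v_{9} = v_{1} + v_{8} + 2·v_{10} — sig = [2:1,1,2]
  • {5,6}:  v_{5} + v_{6} = v_{1} + 2·v_{7} — sig = [2:1,2]
  • {4,6}:  v_{4} + v_{6} = 2·v_{1} + 2·v_{7} + v_{10} — sig = [2:1,2,2]
  • {6,9}:  v_{6} + v_{9} = 2·v_{1} + v_{8} + 2·v_{10} — sig = [2:1,2,2]
  • {3,5}:  v_{3} + v_{5} = 2·v_{7} — sig = [2:2]
  • {1,5,10}:  v_{1} + v_{5} + v_{10} = v_{4} — sig = [3:1]
  • {1,5,8,9}:  v_{1} + v_{5} + v_{8} + v_{9} = 0 — sig = [4:]
  • {1,7,8,10}:  v_{1} + v_{7} + v_{8} + v_{10} = v_{3} — sig = [4:1]
  • {6,7,8,10}:  v_{6} + v_{7} + v_{8} + v_{10} = 2·v_{3} — sig = [4:2]

so the primitive-relation signature multiset is
    |P|=2: 14 collections, coeffs (), (1), (1), (1), (1,1), (1,1,1), (1,1,1), (1,1,2), (1,1,2), (1,1,2), (1,2), (1,2,2), (1,2,2), (2)
    |P|=3: 1 collection, coeffs (1)
    |P|=4: 3 collections, coeffs (), (1), (2)


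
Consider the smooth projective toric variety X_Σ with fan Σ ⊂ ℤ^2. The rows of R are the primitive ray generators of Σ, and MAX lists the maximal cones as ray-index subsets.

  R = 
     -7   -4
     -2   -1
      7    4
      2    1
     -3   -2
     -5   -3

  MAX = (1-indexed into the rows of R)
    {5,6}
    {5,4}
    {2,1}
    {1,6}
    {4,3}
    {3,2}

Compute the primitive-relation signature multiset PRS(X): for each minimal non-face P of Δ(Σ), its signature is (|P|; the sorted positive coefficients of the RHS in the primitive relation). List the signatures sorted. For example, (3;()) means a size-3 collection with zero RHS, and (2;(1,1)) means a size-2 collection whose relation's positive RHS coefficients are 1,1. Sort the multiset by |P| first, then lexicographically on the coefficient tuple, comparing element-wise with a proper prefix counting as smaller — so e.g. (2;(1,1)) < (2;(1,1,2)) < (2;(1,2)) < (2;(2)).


The 9 primitive collections of Σ (r=6, n=2):

  P = {1,3}:  v_{1} + v_{3} = 0  ⇒ sig = (2;())
  P = {2,4}:  v_{2} + v_{4} = 0  ⇒ sig = (2;())
  P = {1,4}:  v_{1} + v_{4} = v_{6}  ⇒ sig = (2;(1))
  P = {2,5}:  v_{2} + v_{5} = v_{6}  ⇒ sig = (2;(1))
  P = {2,6}:  v_{2} + v_{6} = v_{1}  ⇒ sig = (2;(1))
  P = {3,6}:  v_{3} + v_{6} = v_{4}  ⇒ sig = (2;(1))
  P = {4,6}:  v_{4} + v_{6} = v_{5}  ⇒ sig = (2;(1))
  P = {1,5}:  v_{1} + v_{5} = 2·v_{6}  ⇒ sig = (2;(2))
  P = {3,5}:  v_{3} + v_{5} = 2·v_{4}  ⇒ sig = (2;(2))

Signatures (|P|; sorted positive RHS coefficients), sorted:
    (2;())
    (2;())
    (2;(1))
    (2;(1))
    (2;(1))
    (2;(1))
    (2;(1))
    (2;(2))
    (2;(2))


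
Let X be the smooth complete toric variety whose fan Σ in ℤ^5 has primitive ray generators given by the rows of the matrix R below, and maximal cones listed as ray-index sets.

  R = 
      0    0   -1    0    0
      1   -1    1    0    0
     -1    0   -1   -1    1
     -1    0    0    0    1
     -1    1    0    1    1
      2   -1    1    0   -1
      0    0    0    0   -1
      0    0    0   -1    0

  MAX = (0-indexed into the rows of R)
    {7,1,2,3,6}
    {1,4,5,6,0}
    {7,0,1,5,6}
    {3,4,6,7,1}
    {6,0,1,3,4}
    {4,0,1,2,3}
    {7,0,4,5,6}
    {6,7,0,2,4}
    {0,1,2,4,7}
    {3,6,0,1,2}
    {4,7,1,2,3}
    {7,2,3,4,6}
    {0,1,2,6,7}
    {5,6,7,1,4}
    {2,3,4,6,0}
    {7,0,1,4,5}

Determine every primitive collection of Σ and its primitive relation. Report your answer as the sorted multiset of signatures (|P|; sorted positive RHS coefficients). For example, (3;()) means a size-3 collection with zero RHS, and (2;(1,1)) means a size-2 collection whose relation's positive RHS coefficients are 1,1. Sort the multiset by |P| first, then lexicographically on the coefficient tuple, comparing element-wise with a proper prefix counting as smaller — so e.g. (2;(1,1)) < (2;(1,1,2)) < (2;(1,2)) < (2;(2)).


The 5 primitive collections of Σ (r=8, n=5):

  • {3,5}:  v_{3} + v_{5} = v_{1}  ⇒ sig = (2;(1))
  • {2,5}:  v_{2} + v_{5} = v_{0} + v_{1} + v_{7}  ⇒ sig = (2;(1,1,1))
  • {0,3,7}:  v_{0} + v_{3} + v_{7} = v_{2}  ⇒ sig = (3;(1))
  • {1,2,4,6}:  v_{1} + v_{2} + v_{4} + v_{6} = v_{3}  ⇒ sig = (4;(1))
  • {0,1,4,6,7}:  v_{0} + v_{1} + v_{4} + v_{6} + v_{7} = 0  ⇒ sig = (5;())

Signatures (|P|; sorted positive RHS coefficients), sorted:
    (2;(1))
    (2;(1,1,1))
    (3;(1))
    (4;(1))
    (5;())


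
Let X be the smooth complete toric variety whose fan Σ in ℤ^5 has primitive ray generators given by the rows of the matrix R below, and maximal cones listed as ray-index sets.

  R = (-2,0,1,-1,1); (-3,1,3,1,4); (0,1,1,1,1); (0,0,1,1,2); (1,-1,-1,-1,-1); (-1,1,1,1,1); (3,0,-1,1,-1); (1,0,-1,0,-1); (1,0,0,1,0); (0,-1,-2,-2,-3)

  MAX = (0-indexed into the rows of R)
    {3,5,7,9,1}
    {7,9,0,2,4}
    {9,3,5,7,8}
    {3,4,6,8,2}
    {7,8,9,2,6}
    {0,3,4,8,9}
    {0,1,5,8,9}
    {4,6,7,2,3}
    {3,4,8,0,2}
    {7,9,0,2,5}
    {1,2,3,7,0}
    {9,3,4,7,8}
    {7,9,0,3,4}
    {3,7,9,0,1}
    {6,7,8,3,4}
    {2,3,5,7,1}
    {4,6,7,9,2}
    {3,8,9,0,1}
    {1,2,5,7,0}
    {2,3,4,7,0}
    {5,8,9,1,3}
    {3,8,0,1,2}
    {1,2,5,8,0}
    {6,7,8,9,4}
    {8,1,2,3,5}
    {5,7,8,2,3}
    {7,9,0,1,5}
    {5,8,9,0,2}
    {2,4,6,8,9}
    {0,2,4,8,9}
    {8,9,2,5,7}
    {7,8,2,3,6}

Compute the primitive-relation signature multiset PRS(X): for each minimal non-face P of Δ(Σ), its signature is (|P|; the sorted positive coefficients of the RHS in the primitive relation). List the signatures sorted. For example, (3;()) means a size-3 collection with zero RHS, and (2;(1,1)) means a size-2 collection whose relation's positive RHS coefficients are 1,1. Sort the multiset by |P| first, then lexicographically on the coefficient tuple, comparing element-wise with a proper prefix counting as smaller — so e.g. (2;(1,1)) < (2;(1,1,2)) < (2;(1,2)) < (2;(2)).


Σ has 12 primitive collections:

  P = {4,5}:  v_{4} + v_{5} = 0  so sig = (2;())
  P = {0,6}:  v_{0} + v_{6} = v_{2} + v_{4}  so sig = (2;(1,1))
  P = {1,4}:  v_{1} + v_{4} = v_{0} + v_{3}  so sig = (2;(1,1))
  P = {1,6}:  v_{1} + v_{6} = v_{2} + v_{3}  so sig = (2;(1,1))
  P = {5,6}:  v_{5} + v_{6} = v_{2} + v_{7} + v_{8}  so sig = (2;(1,1,1))
  P = {0,7,8}:  v_{0} + v_{7} + v_{8} = 0  so sig = (3;())
  P = {2,3,9}:  v_{2} + v_{3} + v_{9} = 0  so sig = (3;())
  P = {0,3,5}:  v_{0} + v_{3} + v_{5} = v_{1}  so sig = (3;(1))
  P = {1,2,9}:  v_{1} + v_{2} + v_{9} = v_{0} + v_{5}  so sig = (3;(1,1))
  P = {1,7,8}:  v_{1} + v_{7} + v_{8} = v_{3} + v_{5}  so sig = (3;(1,1))
  P = {3,6,9}:  v_{3} + v_{6} + v_{9} = v_{4} + v_{7} + v_{8}  so sig = (3;(1,1,1))
  P = {2,4,7,8}:  v_{2} + v_{4} + v_{7} + v_{8} = v_{6}  so sig = (4;(1))

Sorted signature multiset PRS(X):
    (2;())
    (2;(1,1))
    (2;(1,1))
    (2;(1,1))
    (2;(1,1,1))
    (3;())
    (3;())
    (3;(1))
    (3;(1,1))
    (3;(1,1))
    (3;(1,1,1))
    (4;(1))


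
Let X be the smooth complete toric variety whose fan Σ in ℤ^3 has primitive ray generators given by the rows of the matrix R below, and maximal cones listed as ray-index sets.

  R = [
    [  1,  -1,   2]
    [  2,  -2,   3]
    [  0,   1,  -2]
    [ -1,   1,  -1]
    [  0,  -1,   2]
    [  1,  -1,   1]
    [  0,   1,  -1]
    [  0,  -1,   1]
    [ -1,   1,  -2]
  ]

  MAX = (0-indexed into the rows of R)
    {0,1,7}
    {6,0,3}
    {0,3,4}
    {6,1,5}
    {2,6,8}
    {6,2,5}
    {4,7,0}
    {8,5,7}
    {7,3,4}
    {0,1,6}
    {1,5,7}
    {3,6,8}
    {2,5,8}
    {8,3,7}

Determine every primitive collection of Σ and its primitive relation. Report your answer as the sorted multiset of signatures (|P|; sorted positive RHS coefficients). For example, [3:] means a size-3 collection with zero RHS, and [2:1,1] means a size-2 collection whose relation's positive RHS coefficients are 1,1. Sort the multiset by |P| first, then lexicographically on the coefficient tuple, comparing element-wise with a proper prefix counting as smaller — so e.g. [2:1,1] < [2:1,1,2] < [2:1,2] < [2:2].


|primitive collections| = 17. Relations:

  P={0,8}:  v_{0} + v_{8} = 0  ⇒ sig = [2:]
  P={2,4}:  v_{2} + v_{4} = 0  ⇒ sig = [2:]
  P={3,5}:  v_{3} + v_{5} = 0  ⇒ sig = [2:]
  P={6,7}:  v_{6} + v_{7} = 0  ⇒ sig = [2:]
  P={0,5}:  v_{0} + v_{5} = v_{1}  ⇒ sig = [2:1]
  P={1,3}:  v_{1} + v_{3} = v_{0}  ⇒ sig = [2:1]
  P={1,8}:  v_{1} + v_{8} = v_{5}  ⇒ sig = [2:1]
  P={0,2}:  v_{0} + v_{2} = v_{5} + v_{6}  ⇒ sig = [2:1,1]
  P={2,3}:  v_{2} + v_{3} = v_{6} + v_{8}  ⇒ sig = [2:1,1]
  P={2,7}:  v_{2} + v_{7} = v_{5} + v_{8}  ⇒ sig = [2:1,1]
  P={4,5}:  v_{4} + v_{5} = v_{0} + v_{7}  ⇒ sig = [2:1,1]
  P={4,6}:  v_{4} + v_{6} = v_{0} + v_{3}  ⇒ sig = [2:1,1]
  P={4,8}:  v_{4} + v_{8} = v_{3} + v_{7}  ⇒ sig = [2:1,1]
  P={1,2}:  v_{1} + v_{2} = 2·v_{5} + v_{6}  ⇒ sig = [2:1,2]
  P={1,4}:  v_{1} + v_{4} = 2·v_{0} + v_{7}  ⇒ sig = [2:1,2]
  P={0,3,7}:  v_{0} + v_{3} + v_{7} = v_{4}  ⇒ sig = [3:1]
  P={5,6,8}:  v_{5} + v_{6} + v_{8} = v_{2}  ⇒ sig = [3:1]

Hence PRS(X_Σ) =
[[2:], [2:], [2:], [2:], [2:1], [2:1], [2:1], [2:1,1], [2:1,1], [2:1,1], [2:1,1], [2:1,1], [2:1,1], [2:1,2], [2:1,2], [3:1], [3:1]]


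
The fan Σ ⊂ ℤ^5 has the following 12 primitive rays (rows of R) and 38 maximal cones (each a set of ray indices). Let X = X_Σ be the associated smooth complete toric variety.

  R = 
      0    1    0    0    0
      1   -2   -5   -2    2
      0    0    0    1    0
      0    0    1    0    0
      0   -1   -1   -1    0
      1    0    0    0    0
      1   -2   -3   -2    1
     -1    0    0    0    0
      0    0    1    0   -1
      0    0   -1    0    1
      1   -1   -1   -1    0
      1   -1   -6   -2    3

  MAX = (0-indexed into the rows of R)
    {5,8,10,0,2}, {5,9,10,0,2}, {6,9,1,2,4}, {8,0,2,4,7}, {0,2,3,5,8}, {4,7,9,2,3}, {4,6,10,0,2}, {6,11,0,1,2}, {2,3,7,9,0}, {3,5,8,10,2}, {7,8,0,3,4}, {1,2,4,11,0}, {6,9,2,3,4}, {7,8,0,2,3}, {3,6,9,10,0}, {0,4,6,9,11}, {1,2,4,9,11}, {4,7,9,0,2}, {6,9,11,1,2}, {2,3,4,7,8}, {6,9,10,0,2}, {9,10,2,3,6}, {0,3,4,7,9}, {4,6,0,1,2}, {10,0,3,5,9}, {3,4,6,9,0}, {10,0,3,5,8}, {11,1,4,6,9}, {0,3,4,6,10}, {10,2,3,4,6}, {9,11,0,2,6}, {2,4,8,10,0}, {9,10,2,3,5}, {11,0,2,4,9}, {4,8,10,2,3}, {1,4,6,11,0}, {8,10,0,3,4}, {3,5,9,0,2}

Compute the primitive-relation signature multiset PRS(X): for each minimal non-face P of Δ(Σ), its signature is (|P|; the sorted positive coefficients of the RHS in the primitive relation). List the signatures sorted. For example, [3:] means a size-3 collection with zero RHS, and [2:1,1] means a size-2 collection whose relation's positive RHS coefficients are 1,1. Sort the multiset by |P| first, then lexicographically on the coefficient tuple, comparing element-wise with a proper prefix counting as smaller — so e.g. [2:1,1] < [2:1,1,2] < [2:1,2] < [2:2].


Δ(Σ) — 12 vertices, 24 min non-faces:

  P={5,7}:  v_{5} + v_{7} = 0 ; sig = [2:]
  P={8,9}:  v_{8} + v_{9} = 0 ; sig = [2:]
  P={4,5}:  v_{4} + v_{5} = v_{10} ; sig = [2:1]
  P={7,10}:  v_{7} + v_{10} = v_{4} ; sig = [2:1]
  P={1,3}:  v_{1} + v_{3} = v_{6} + v_{9} ; sig = [2:1,1]
  P={6,8}:  v_{6} + v_{8} = v_{4} + v_{10} ; sig = [2:1,1]
  P={8,11}:  v_{8} + v_{11} = v_{0} + v_{1} ; sig = [2:1,1]
  P={1,8}:  v_{1} + v_{8} = v_{0} + v_{2} + v_{4} + v_{6} ; sig = [2:1,1,1,1]
  P={1,5}:  v_{1} + v_{5} = v_{0} + v_{2} + v_{6} + v_{9} + v_{10} ; sig = [2:1,1,1,1,1]
  P={5,11}:  v_{5} + v_{11} = 2·v_{0} + v_{2} + v_{6} + 2·v_{9} + v_{10} ; sig = [2:1,1,1,2,2]
  P={1,10}:  v_{1} + v_{10} = v_{0} + v_{2} + 2·v_{6} ; sig = [2:1,1,2]
  P={3,11}:  v_{3} + v_{11} = v_{0} + v_{6} + 2·v_{9} ; sig = [2:1,1,2]
  P={10,11}:  v_{10} + v_{11} = 2·v_{0} + v_{2} + 2·v_{6} + v_{9} ; sig = [2:1,1,2,2]
  P={1,7}:  v_{1} + v_{7} = v_{0} + v_{2} + 3·v_{4} + 2·v_{9} ; sig = [2:1,1,2,3]
  P={5,6}:  v_{5} + v_{6} = v_{9} + 2·v_{10} ; sig = [2:1,2]
  P={6,7}:  v_{6} + v_{7} = 2·v_{4} + v_{9} ; sig = [2:1,2]
  P={7,11}:  v_{7} + v_{11} = 2·v_{0} + v_{2} + 3·v_{4} + 3·v_{9} ; sig = [2:1,2,3,3]
  P={0,1,9}:  v_{0} + v_{1} + v_{9} = v_{11} ; sig = [3:1]
  P={4,9,10}:  v_{4} + v_{9} + v_{10} = v_{6} ; sig = [3:1]
  P={0,2,3,4}:  v_{0} + v_{2} + v_{3} + v_{4} = 0 ; sig = [4:]
  P={0,2,3,10}:  v_{0} + v_{2} + v_{3} + v_{10} = v_{5} ; sig = [4:1]
  P={0,2,3,6}:  v_{0} + v_{2} + v_{3} + v_{6} = v_{9} + v_{10} ; sig = [4:1,1]
  P={2,4,6,11}:  v_{2} + v_{4} + v_{6} + v_{11} = 2·v_{1} ; sig = [4:2]
  P={0,2,4,6,9}:  v_{0} + v_{2} + v_{4} + v_{6} + v_{9} = v_{1} ; sig = [5:1]

Hence PRS(X_Σ) =
    [2:]
    [2:]
    [2:1]
    [2:1]
    [2:1,1]
    [2:1,1]
    [2:1,1]
    [2:1,1,1,1]
    [2:1,1,1,1,1]
    [2:1,1,1,2,2]
    [2:1,1,2]
    [2:1,1,2]
    [2:1,1,2,2]
    [2:1,1,2,3]
    [2:1,2]
    [2:1,2]
    [2:1,2,3,3]
    [3:1]
    [3:1]
    [4:]
    [4:1]
    [4:1,1]
    [4:2]
    [5:1]
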